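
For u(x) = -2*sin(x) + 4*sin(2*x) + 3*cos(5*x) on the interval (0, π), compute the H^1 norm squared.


||u||_{H^1(0,π)}^2 = -832/7 + 161*π

u'(x) = -15*sin(5*x) - 2*cos(x) + 8*cos(2*x).
Expand u² and (u')² and integrate term by term on (0, π), using: for integers n ≥ 1, ∫_0^π sin²(nx) dx = ∫_0^π cos²(nx) dx = π/2; for n ≠ n', ∫_0^π sin(nx)sin(n'x) dx = ∫_0^π cos(nx)cos(n'x) dx = 0; and by product-to-sum, ∫_0^π sin(nx)cos(n'x) dx = ½∫_0^π [sin((n+n')x) + sin((n−n')x)] dx, which is 0 when n+n' is even and 2n/(n²−n'²) when n+n' is odd (it need not vanish on (0, π)).
  u² squared terms: (-2)²·∫sin(x)² dx = 4·π/2 = 2*π;  (3)²·∫cos(5x)² dx = 9·π/2 = 9*π/2;  (4)²·∫sin(2x)² dx = 16·π/2 = 8*π.
  u² cross terms: 2·(-2)·(3)·∫sin(x)·cos(5x) dx = -12·(0) = 0;  2·(-2)·(4)·∫sin(x)·sin(2x) dx = -16·(0) = 0;  2·(3)·(4)·∫cos(5x)·sin(2x) dx = 24·(-4/21) = -32/7.
  So ∫_0^π u² dx = 2*π + 9*π/2 + 8*π + 0 + 0 − 32/7 = -32/7 + 29*π/2.
  (u')² squared terms: (-15)²·∫sin(5x)² dx = 225·π/2 = 225*π/2;  (-2)²·∫cos(x)² dx = 4·π/2 = 2*π;  (8)²·∫cos(2x)² dx = 64·π/2 = 32*π.
  (u')² cross terms: 2·(-15)·(-2)·∫sin(5x)·cos(x) dx = 60·(0) = 0;  2·(-15)·(8)·∫sin(5x)·cos(2x) dx = -240·(10/21) = -800/7;  2·(-2)·(8)·∫cos(x)·cos(2x) dx = -32·(0) = 0.
  So ∫_0^π (u')² dx = 225*π/2 + 2*π + 32*π + 0 − 800/7 + 0 = -800/7 + 293*π/2.
||u||_{H^1}^2 = (-32/7 + 29*π/2) + (-800/7 + 293*π/2) = -832/7 + 161*π.


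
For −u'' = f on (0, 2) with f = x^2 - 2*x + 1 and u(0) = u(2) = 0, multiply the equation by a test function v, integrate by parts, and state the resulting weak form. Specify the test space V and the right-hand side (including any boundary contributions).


V = H^1_0(0, 2) (so v(0) = v(2) = 0); weak form: ∫_0^2 u'v' dx = ∫_0^2 (x^2 - 2*x + 1) v dx for all v ∈ V.

Multiply both sides by a test function v and integrate from 0 to 2:
  ∫_0^2 −u''(x) v(x) dx = ∫_0^2 f(x) v(x) dx.
Integrate the LHS by parts once:
  ∫_0^2 −u'' v dx = −[u'(x) v(x)]_0^2 + ∫_0^2 u'(x) v'(x) dx.
Thus ∫_0^2 u'(x) v'(x) dx = ∫_0^2 f(x) v(x) dx + [u'(x) v(x)]_0^2.
Choose V so that boundary terms are either known or forced to vanish.
u is Dirichlet: u(0) = u(2) = 0. Let V = H^1_0(0, 2); then v(0) = v(2) = 0, and [u' v]_0^2 = 0.
Weak formulation: find u (satisfying any essential BC) such that ∫_0^2 u'(x) v'(x) dx = ∫_0^2 f v dx for all v ∈ V.
Substituting f(x) = x^2 - 2*x + 1, the right-hand side is ∫_0^2 (x^2 - 2*x + 1) v dx.


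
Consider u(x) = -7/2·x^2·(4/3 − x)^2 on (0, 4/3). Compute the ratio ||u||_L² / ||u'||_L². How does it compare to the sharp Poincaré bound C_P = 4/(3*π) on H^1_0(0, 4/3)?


||u||_L² / ||u'||_L² = 2*sqrt(3)/9 < C_P = 4/(3*π).

u(x) = -7/2·x^2·(4/3 − x)^2, so u'(x) = 14*x*(-9*x^2 + 18*x - 8)/9.
u(x) = -7/2·x^2·(4/3 − x)^2 vanishes at x = 0 and x = 4/3, so u ∈ H^1_0(0, 4/3). Differentiate via the product rule and integrate the resulting polynomials term by term.
  ∫_0^4/3 u² dx = ∫_0^4/3 (49*x^8/4 - 196*x^7/3 + 392*x^6/3 - 3136*x^5/27 + 3136*x^4/81) dx. Term by term:
    ∫_0^4/3 49*x^8/4 dx = 3211264/177147;  ∫_0^4/3 -196*x^7/3 dx = -1605632/19683;  ∫_0^4/3 392*x^6/3 dx = 917504/6561;
    ∫_0^4/3 -3136*x^5/27 dx = -6422528/59049;  ∫_0^4/3 3136*x^4/81 dx = 3211264/98415.
  Sum: 3211264/177147 − 1605632/19683 + 917504/6561 − 6422528/59049 + 3211264/98415 = 229376/885735.
  ∫_0^4/3 (u')² dx = ∫_0^4/3 (196*x^6 - 784*x^5 + 10192*x^4/9 - 6272*x^3/9 + 12544*x^2/81) dx. Term by term:
    ∫_0^4/3 196*x^6 dx = 458752/2187;  ∫_0^4/3 -784*x^5 dx = -1605632/2187;  ∫_0^4/3 10192*x^4/9 dx = 10436608/10935;
    ∫_0^4/3 -6272*x^3/9 dx = -401408/729;  ∫_0^4/3 12544*x^2/81 dx = 802816/6561.
  Sum: 458752/2187 − 1605632/2187 + 10436608/10935 − 401408/729 + 802816/6561 = 57344/32805.
∫_0^4/3 u² dx = 229376/885735, so ||u||_L² = 128*sqrt(210)/3645.
∫_0^4/3 (u')² dx = 57344/32805, so ||u'||_L² = 64*sqrt(70)/405.
Ratio ||u||_L² / ||u'||_L² = 2*sqrt(3)/9.
Sharp Poincaré constant on H^1_0(0, 4/3) is C_P = L/π = 4/(3*π), achieved by sin(3*π/4·x).
A polynomial bump cannot attain the sharp Poincaré constant (only the first sine eigenfunction does), so the ratio is strictly less than C_P, consistent with ||u||_L² ≤ C_P ||u'||_L².


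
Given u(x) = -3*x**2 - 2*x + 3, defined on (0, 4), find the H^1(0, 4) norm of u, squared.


||u||_{H^1}^2 = 48428/15

The H^1 norm (squared) on an interval (0, L) is
  ||u||_{H^1}^2 = ∫_0^L u(x)^2 dx + ∫_0^L u'(x)^2 dx.
Compute u'(x) = -6*x - 2.
Then u(x)^2 = 9*x**4 + 12*x**3 - 14*x**2 - 12*x + 9 and u'(x)^2 = 36*x**2 + 24*x + 4.
Integrate each monomial from 0 to 4 using ∫_0^4 c·x^n dx = c·4^(n+1)/(n+1):
  ∫_0^4 u(x)^2 dx = ∫_0^4 (9*x^4 + 12*x^3 - 14*x^2 - 12*x + 9) dx. Term by term:
    ∫_0^4 9*x^4 dx = 9216/5;  ∫_0^4 12*x^3 dx = 768;  ∫_0^4 -14*x^2 dx = -896/3;
    ∫_0^4 -12*x dx = -96;  ∫_0^4 9 dx = 36.
  Sum: 9216/5 + 768 − 896/3 − 96 + 36 = 33788/15.
  ∫_0^4 u'(x)^2 dx = ∫_0^4 (36*x^2 + 24*x + 4) dx. Term by term:
    ∫_0^4 36*x^2 dx = 768;  ∫_0^4 24*x dx = 192;  ∫_0^4 4 dx = 16.
  Sum: 768 + 192 + 16 = 976.
Adding: ||u||_{H^1}^2 = 33788/15 + 976 = 48428/15.


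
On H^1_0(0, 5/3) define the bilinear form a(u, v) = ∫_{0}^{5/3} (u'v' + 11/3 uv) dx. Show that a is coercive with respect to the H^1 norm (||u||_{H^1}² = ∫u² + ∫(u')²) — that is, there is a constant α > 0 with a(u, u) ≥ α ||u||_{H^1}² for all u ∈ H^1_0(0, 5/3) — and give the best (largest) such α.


α = 1

Coercivity of a(·,·) on H^1_0(0, 5/3) means a(u, u) ≥ α ||u||_{H^1}² for every u ∈ H^1_0.
The interval has length L = 5/3, and Poincaré/coercivity depend only on L. Here a(u, u) = ∫(u')² + (11/3)·∫u².
Here c = 11/3 ≥ 1, so a(u,u) = ∫(u')² + c∫u² ≥ ∫(u')² + ∫u² = ||u||_{H^1}², i.e. α = 1 works. No larger α is possible: a(u,u) ≥ α||u||_{H^1}² means (1−α)∫(u')² ≥ (α−c)∫u², and for the modes u_n = sin(nπ(x−x₀)/L) (x₀ the left endpoint) one has ∫u_n²/∫(u_n')² = (L/(nπ))² → 0, so a(u_n,u_n)/||u_n||_{H^1}² → 1. Hence the optimal constant is α = 1.
Therefore α = 1.


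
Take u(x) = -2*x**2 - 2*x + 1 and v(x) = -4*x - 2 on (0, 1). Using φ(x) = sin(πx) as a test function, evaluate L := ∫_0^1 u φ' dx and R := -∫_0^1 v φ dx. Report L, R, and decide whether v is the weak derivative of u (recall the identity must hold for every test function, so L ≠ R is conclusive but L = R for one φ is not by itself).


LHS = 8/π, RHS = 8/π. Yes, v = u' weakly.

u(x) = -2*x**2 - 2*x + 1, classical derivative u'(x) = -4*x - 2.
φ(x) = sin(πx), so φ'(x) = π*cos(π*x).
Note φ(0) = φ(1) = 0, so the boundary term u·φ vanishes.
LHS = ∫_0^1 u(x) φ'(x) dx = ∫_0^1 (-2*π*x^2*cos(π*x) - 2*π*x*cos(π*x) + π*cos(π*x)) dx. Term by term:
  ∫_0^1 π*cos(π*x) dx = 0;  ∫_0^1 -2*π*x*cos(π*x) dx = 4/π;  ∫_0^1 -2*π*x^2*cos(π*x) dx = 4/π.
Sum: 0 + 4/π + 4/π = 8/π.
So LHS = 8/π.
∫_0^1 v(x) φ(x) dx = ∫_0^1 (-4*x*sin(π*x) - 2*sin(π*x)) dx. Term by term:
  ∫_0^1 -2*sin(π*x) dx = -4/π;  ∫_0^1 -4*x*sin(π*x) dx = -4/π.
Sum: -4/π − 4/π = -8/π.
So RHS = -∫_0^1 v(x) φ(x) dx = 8/π.
LHS = RHS, so the identity holds for this test φ.
Moreover u is smooth here and v(x) = u'(x) = -4*x - 2 pointwise, so the identity holds for every test function. Hence v is the weak derivative of u.


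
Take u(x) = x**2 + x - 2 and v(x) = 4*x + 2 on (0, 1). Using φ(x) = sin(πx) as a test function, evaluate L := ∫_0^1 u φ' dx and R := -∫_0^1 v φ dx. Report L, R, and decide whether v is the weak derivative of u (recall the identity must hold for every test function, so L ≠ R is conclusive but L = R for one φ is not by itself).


LHS = -4/π, RHS = -8/π. No, v is not the weak derivative of u.

u(x) = x**2 + x - 2, classical derivative u'(x) = 2*x + 1.
φ(x) = sin(πx), so φ'(x) = π*cos(π*x).
Note φ(0) = φ(1) = 0, so the boundary term u·φ vanishes.
LHS = ∫_0^1 u(x) φ'(x) dx = ∫_0^1 (π*x^2*cos(π*x) + π*x*cos(π*x) - 2*π*cos(π*x)) dx. Term by term:
  ∫_0^1 -2*π*cos(π*x) dx = 0;  ∫_0^1 π*x*cos(π*x) dx = -2/π;  ∫_0^1 π*x^2*cos(π*x) dx = -2/π.
Sum: 0 − 2/π − 2/π = -4/π.
So LHS = -4/π.
∫_0^1 v(x) φ(x) dx = ∫_0^1 (4*x*sin(π*x) + 2*sin(π*x)) dx. Term by term:
  ∫_0^1 2*sin(π*x) dx = 4/π;  ∫_0^1 4*x*sin(π*x) dx = 4/π.
Sum: 4/π + 4/π = 8/π.
So RHS = -∫_0^1 v(x) φ(x) dx = -8/π.
LHS − RHS = 4/π ≠ 0, so the identity fails.
(For a valid weak derivative the identity must hold for EVERY test function, in particular this one. The failure shows v is NOT the weak derivative of u.)
Correct weak derivative would be u'(x) = 2*x + 1.


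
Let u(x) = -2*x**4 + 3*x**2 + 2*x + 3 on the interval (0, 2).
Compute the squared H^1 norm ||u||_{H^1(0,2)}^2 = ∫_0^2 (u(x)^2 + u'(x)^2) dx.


||u||_{H^1}^2 = 199126/315

The H^1 norm (squared) on an interval (0, L) is
  ||u||_{H^1}^2 = ∫_0^L u(x)^2 dx + ∫_0^L u'(x)^2 dx.
Compute u'(x) = -8*x**3 + 6*x + 2.
Then u(x)^2 = 4*x**8 - 12*x**6 - 8*x**5 - 3*x**4 + 12*x**3 + 22*x**2 + 12*x + 9 and u'(x)^2 = 64*x**6 - 96*x**4 - 32*x**3 + 36*x**2 + 24*x + 4.
Integrate each monomial from 0 to 2 using ∫_0^2 c·x^n dx = c·2^(n+1)/(n+1):
  ∫_0^2 u(x)^2 dx = ∫_0^2 (4*x^8 - 12*x^6 - 8*x^5 - 3*x^4 + 12*x^3 + 22*x^2 + 12*x + 9) dx. Term by term:
    ∫_0^2 4*x^8 dx = 2048/9;  ∫_0^2 -12*x^6 dx = -1536/7;  ∫_0^2 -8*x^5 dx = -256/3;
    ∫_0^2 -3*x^4 dx = -96/5;  ∫_0^2 12*x^3 dx = 48;  ∫_0^2 22*x^2 dx = 176/3;
    ∫_0^2 12*x dx = 24;  ∫_0^2 9 dx = 18.
  Sum: 2048/9 − 1536/7 − 256/3 − 96/5 + 48 + 176/3 + 24 + 18 = 16462/315.
  ∫_0^2 u'(x)^2 dx = ∫_0^2 (64*x^6 - 96*x^4 - 32*x^3 + 36*x^2 + 24*x + 4) dx. Term by term:
    ∫_0^2 64*x^6 dx = 8192/7;  ∫_0^2 -96*x^4 dx = -3072/5;  ∫_0^2 -32*x^3 dx = -128;
    ∫_0^2 36*x^2 dx = 96;  ∫_0^2 24*x dx = 48;  ∫_0^2 4 dx = 8.
  Sum: 8192/7 − 3072/5 − 128 + 96 + 48 + 8 = 20296/35.
Adding: ||u||_{H^1}^2 = 16462/315 + 20296/35 = 199126/315.


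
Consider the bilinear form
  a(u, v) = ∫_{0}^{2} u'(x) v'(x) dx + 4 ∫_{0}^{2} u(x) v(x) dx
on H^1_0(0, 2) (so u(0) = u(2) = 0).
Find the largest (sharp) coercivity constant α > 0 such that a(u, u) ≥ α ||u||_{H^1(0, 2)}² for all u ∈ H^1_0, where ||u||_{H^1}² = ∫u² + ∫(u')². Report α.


α = 1

Coercivity of a(·,·) on H^1_0(0, 2) means a(u, u) ≥ α ||u||_{H^1}² for every u ∈ H^1_0.
The interval has length L = 2, and Poincaré/coercivity depend only on L. Here a(u, u) = ∫(u')² + (4)·∫u².
Here c = 4 ≥ 1, so a(u,u) = ∫(u')² + c∫u² ≥ ∫(u')² + ∫u² = ||u||_{H^1}², i.e. α = 1 works. No larger α is possible: a(u,u) ≥ α||u||_{H^1}² means (1−α)∫(u')² ≥ (α−c)∫u², and for the modes u_n = sin(nπ(x−x₀)/L) (x₀ the left endpoint) one has ∫u_n²/∫(u_n')² = (L/(nπ))² → 0, so a(u_n,u_n)/||u_n||_{H^1}² → 1. Hence the optimal constant is α = 1.
Therefore α = 1.


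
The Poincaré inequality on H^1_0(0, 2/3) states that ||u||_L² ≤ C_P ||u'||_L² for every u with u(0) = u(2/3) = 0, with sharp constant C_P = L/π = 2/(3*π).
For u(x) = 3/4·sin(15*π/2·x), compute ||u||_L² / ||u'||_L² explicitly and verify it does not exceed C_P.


||u||_L² / ||u'||_L² = 2/(15*π) < C_P = 2/(3*π).

u(x) = 3/4·sin(15*π/2·x), so u'(x) = 45*π*cos(15*π*x/2)/8.
Writing u(x) = A·sin(kπx/L) with A = 3/4 and k = 5, use ∫_0^L sin²(kπx/L) dx = L/2 and ∫_0^L cos²(kπx/L) dx = L/2.
u² = 9/16·sin²(15*π/2·x) and (u')² = 2025*π^2/64·cos²(15*π/2·x), and each of sin², cos² integrates to L/2 = 1/3 over (0, 2/3).
∫_0^2/3 u² dx = 3/16, so ||u||_L² = sqrt(3)/4.
∫_0^2/3 (u')² dx = 675*π^2/64, so ||u'||_L² = 15*sqrt(3)*π/8.
Ratio ||u||_L² / ||u'||_L² = 2/(15*π).
Sharp Poincaré constant on H^1_0(0, 2/3) is C_P = L/π = 2/(3*π), achieved by sin(3*π/2·x).
This is the k = 5 harmonic; the ratio L/(kπ) is strictly less than C_P = L/π, consistent with the sharp inequality ||u||_L² ≤ C_P ||u'||_L².


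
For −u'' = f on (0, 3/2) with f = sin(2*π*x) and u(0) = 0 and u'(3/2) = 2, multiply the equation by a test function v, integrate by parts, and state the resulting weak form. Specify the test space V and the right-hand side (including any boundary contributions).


V = {v ∈ H^1(0, 3/2) : v(0) = 0} (test functions vanish at x = 0 where u is specified); weak form: ∫_0^3/2 u'v' dx = ∫_0^3/2 (sin(2*π*x)) v dx + 2·v(3/2) for all v ∈ V.

Multiply both sides by a test function v and integrate from 0 to 3/2:
  ∫_0^3/2 −u''(x) v(x) dx = ∫_0^3/2 f(x) v(x) dx.
Integrate the LHS by parts once:
  ∫_0^3/2 −u'' v dx = −[u'(x) v(x)]_0^3/2 + ∫_0^3/2 u'(x) v'(x) dx.
Thus ∫_0^3/2 u'(x) v'(x) dx = ∫_0^3/2 f(x) v(x) dx + [u'(x) v(x)]_0^3/2.
Choose V so that boundary terms are either known or forced to vanish.
Mixed BC: u(0) = 0 (Dirichlet) and u'(3/2) = 2 (Neumann). Define V = {v ∈ H^1(0, 3/2) : v(0) = 0}. Then [u' v]_0^3/2 = u'(3/2)·v(3/2) − u'(0)·0 = 2·v(3/2).
Weak formulation: find u (satisfying any essential BC) such that ∫_0^3/2 u'(x) v'(x) dx = ∫_0^3/2 f v dx + 2·v(3/2) for all v ∈ V (Dirichlet at 0 absorbed into V; Neumann datum at x = 3/2 contributes the boundary term).
Substituting f(x) = sin(2*π*x), the right-hand side is ∫_0^3/2 (sin(2*π*x)) v dx + 2·v(3/2).


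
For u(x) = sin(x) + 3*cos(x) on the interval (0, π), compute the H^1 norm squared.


||u||_{H^1(0,π)}^2 = 10*π

u'(x) = -3*sin(x) + cos(x).
Expand u² and (u')² and integrate term by term on (0, π), using: for integers n ≥ 1, ∫_0^π sin²(nx) dx = ∫_0^π cos²(nx) dx = π/2; for n ≠ n', ∫_0^π sin(nx)sin(n'x) dx = ∫_0^π cos(nx)cos(n'x) dx = 0; and by product-to-sum, ∫_0^π sin(nx)cos(n'x) dx = ½∫_0^π [sin((n+n')x) + sin((n−n')x)] dx, which is 0 when n+n' is even and 2n/(n²−n'²) when n+n' is odd (it need not vanish on (0, π)).
  u² squared terms: (3)²·∫cos(x)² dx = 9·π/2 = 9*π/2;  (1)²·∫sin(x)² dx = 1·π/2 = π/2.
  u² cross terms: 2·(3)·(1)·∫cos(x)·sin(x) dx = 6·(0) = 0.
  So ∫_0^π u² dx = 9*π/2 + π/2 + 0 = 5*π.
  (u')² squared terms: (-3)²·∫sin(x)² dx = 9·π/2 = 9*π/2;  (1)²·∫cos(x)² dx = 1·π/2 = π/2.
  (u')² cross terms: 2·(-3)·(1)·∫sin(x)·cos(x) dx = -6·(0) = 0.
  So ∫_0^π (u')² dx = 9*π/2 + π/2 + 0 = 5*π.
||u||_{H^1}^2 = (5*π) + (5*π) = 10*π.


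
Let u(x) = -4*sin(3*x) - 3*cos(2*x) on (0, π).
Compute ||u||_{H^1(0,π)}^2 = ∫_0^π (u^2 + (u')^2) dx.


||u||_{H^1(0,π)}^2 = 144 + 205*π/2

u'(x) = 6*sin(2*x) - 12*cos(3*x).
Expand u² and (u')² and integrate term by term on (0, π), using: for integers n ≥ 1, ∫_0^π sin²(nx) dx = ∫_0^π cos²(nx) dx = π/2; for n ≠ n', ∫_0^π sin(nx)sin(n'x) dx = ∫_0^π cos(nx)cos(n'x) dx = 0; and by product-to-sum, ∫_0^π sin(nx)cos(n'x) dx = ½∫_0^π [sin((n+n')x) + sin((n−n')x)] dx, which is 0 when n+n' is even and 2n/(n²−n'²) when n+n' is odd (it need not vanish on (0, π)).
  u² squared terms: (-4)²·∫sin(3x)² dx = 16·π/2 = 8*π;  (-3)²·∫cos(2x)² dx = 9·π/2 = 9*π/2.
  u² cross terms: 2·(-4)·(-3)·∫sin(3x)·cos(2x) dx = 24·(6/5) = 144/5.
  So ∫_0^π u² dx = 8*π + 9*π/2 + 144/5 = 144/5 + 25*π/2.
  (u')² squared terms: (-12)²·∫cos(3x)² dx = 144·π/2 = 72*π;  (6)²·∫sin(2x)² dx = 36·π/2 = 18*π.
  (u')² cross terms: 2·(-12)·(6)·∫cos(3x)·sin(2x) dx = -144·(-4/5) = 576/5.
  So ∫_0^π (u')² dx = 72*π + 18*π + 576/5 = 576/5 + 90*π.
||u||_{H^1}^2 = (144/5 + 25*π/2) + (576/5 + 90*π) = 144 + 205*π/2.


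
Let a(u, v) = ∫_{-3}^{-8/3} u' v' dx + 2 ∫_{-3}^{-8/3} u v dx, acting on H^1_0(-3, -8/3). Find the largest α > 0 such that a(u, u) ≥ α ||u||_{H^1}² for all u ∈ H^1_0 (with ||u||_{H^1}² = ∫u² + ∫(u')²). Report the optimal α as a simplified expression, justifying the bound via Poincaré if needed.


α = 1

Coercivity of a(·,·) on H^1_0(-3, -8/3) means a(u, u) ≥ α ||u||_{H^1}² for every u ∈ H^1_0.
The interval has length L = 1/3, and Poincaré/coercivity depend only on L. Here a(u, u) = ∫(u')² + (2)·∫u².
Here c = 2 ≥ 1, so a(u,u) = ∫(u')² + c∫u² ≥ ∫(u')² + ∫u² = ||u||_{H^1}², i.e. α = 1 works. No larger α is possible: a(u,u) ≥ α||u||_{H^1}² means (1−α)∫(u')² ≥ (α−c)∫u², and for the modes u_n = sin(nπ(x−x₀)/L) (x₀ the left endpoint) one has ∫u_n²/∫(u_n')² = (L/(nπ))² → 0, so a(u_n,u_n)/||u_n||_{H^1}² → 1. Hence the optimal constant is α = 1.
Therefore α = 1.


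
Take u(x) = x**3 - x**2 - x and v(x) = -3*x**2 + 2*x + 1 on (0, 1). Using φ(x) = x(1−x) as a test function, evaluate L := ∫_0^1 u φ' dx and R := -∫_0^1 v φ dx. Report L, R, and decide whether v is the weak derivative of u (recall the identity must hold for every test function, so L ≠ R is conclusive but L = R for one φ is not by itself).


LHS = 11/60, RHS = -11/60. No, v is not the weak derivative of u.

u(x) = x**3 - x**2 - x, classical derivative u'(x) = 3*x**2 - 2*x - 1.
φ(x) = x(1−x), so φ'(x) = 1 - 2*x.
Note φ(0) = φ(1) = 0, so the boundary term u·φ vanishes.
LHS = ∫_0^1 u(x) φ'(x) dx = ∫_0^1 (-2*x^4 + 3*x^3 + x^2 - x) dx. Term by term:
  ∫_0^1 -2*x^4 dx = -2/5;  ∫_0^1 3*x^3 dx = 3/4;  ∫_0^1 x^2 dx = 1/3;
  ∫_0^1 -x dx = -1/2.
Sum: -2/5 + 3/4 + 1/3 − 1/2 = 11/60.
So LHS = 11/60.
∫_0^1 v(x) φ(x) dx = ∫_0^1 (3*x^4 - 5*x^3 + x^2 + x) dx. Term by term:
  ∫_0^1 3*x^4 dx = 3/5;  ∫_0^1 -5*x^3 dx = -5/4;  ∫_0^1 x^2 dx = 1/3;
  ∫_0^1 x dx = 1/2.
Sum: 3/5 − 5/4 + 1/3 + 1/2 = 11/60.
So RHS = -∫_0^1 v(x) φ(x) dx = -11/60.
LHS − RHS = 11/30 ≠ 0, so the identity fails.
(For a valid weak derivative the identity must hold for EVERY test function, in particular this one. The failure shows v is NOT the weak derivative of u.)
Correct weak derivative would be u'(x) = 3*x**2 - 2*x - 1.


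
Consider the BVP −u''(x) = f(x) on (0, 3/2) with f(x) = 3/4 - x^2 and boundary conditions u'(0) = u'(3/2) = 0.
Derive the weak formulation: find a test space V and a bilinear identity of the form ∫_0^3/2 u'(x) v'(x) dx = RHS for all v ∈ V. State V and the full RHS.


V = H^1(0, 3/2) (no boundary constraint on v; u is determined up to an additive constant); weak form: ∫_0^3/2 u'v' dx = ∫_0^3/2 (3/4 - x^2) v dx for all v ∈ V.

Multiply both sides by a test function v and integrate from 0 to 3/2:
  ∫_0^3/2 −u''(x) v(x) dx = ∫_0^3/2 f(x) v(x) dx.
Integrate the LHS by parts once:
  ∫_0^3/2 −u'' v dx = −[u'(x) v(x)]_0^3/2 + ∫_0^3/2 u'(x) v'(x) dx.
Thus ∫_0^3/2 u'(x) v'(x) dx = ∫_0^3/2 f(x) v(x) dx + [u'(x) v(x)]_0^3/2.
Choose V so that boundary terms are either known or forced to vanish.
u has homogeneous Neumann: u'(0) = u'(3/2) = 0. So [u' v]_0^3/2 = 0·v(3/2) − 0·v(0) = 0 for any v; take V = H^1(0, 3/2).
Weak formulation: find u (satisfying any essential BC) such that ∫_0^3/2 u'(x) v'(x) dx = ∫_0^3/2 f v dx for all v ∈ V (homogeneous Neumann, so boundary terms vanish).
Substituting f(x) = 3/4 - x^2, the right-hand side is ∫_0^3/2 (3/4 - x^2) v dx.
Compatibility check (pure Neumann): taking v ≡ 1 ∈ V gives 0 = ∫_0^3/2 f dx + (0) − (0), i.e. ∫_0^3/2 f dx must equal u'(0) − u'(3/2) = 0. Indeed ∫_0^3/2 (3/4 - x^2) dx = 0, so the data are compatible. The solution is then unique only up to an additive constant (fix it e.g. by requiring ∫_0^3/2 u dx = 0).


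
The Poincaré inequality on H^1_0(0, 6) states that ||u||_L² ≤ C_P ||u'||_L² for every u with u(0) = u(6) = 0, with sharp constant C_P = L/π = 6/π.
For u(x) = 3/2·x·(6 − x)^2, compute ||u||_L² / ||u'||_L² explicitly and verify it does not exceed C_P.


||u||_L² / ||u'||_L² = 3*sqrt(14)/7 < C_P = 6/π.

u(x) = 3/2·x·(6 − x)^2, so u'(x) = 9*(x/2 - 3)*(x - 2).
u(x) = 3/2·x·(6 − x)^2 vanishes at x = 0 and x = 6, so u ∈ H^1_0(0, 6). Differentiate via the product rule and integrate the resulting polynomials term by term.
  ∫_0^6 u² dx = ∫_0^6 (9*x^6/4 - 54*x^5 + 486*x^4 - 1944*x^3 + 2916*x^2) dx. Term by term:
    ∫_0^6 9*x^6/4 dx = 629856/7;  ∫_0^6 -54*x^5 dx = -419904;  ∫_0^6 486*x^4 dx = 3779136/5;
    ∫_0^6 -1944*x^3 dx = -629856;  ∫_0^6 2916*x^2 dx = 209952.
  Sum: 629856/7 − 419904 + 3779136/5 − 629856 + 209952 = 209952/35.
  ∫_0^6 (u')² dx = ∫_0^6 (81*x^4/4 - 324*x^3 + 1782*x^2 - 3888*x + 2916) dx. Term by term:
    ∫_0^6 81*x^4/4 dx = 157464/5;  ∫_0^6 -324*x^3 dx = -104976;  ∫_0^6 1782*x^2 dx = 128304;
    ∫_0^6 -3888*x dx = -69984;  ∫_0^6 2916 dx = 17496.
  Sum: 157464/5 − 104976 + 128304 − 69984 + 17496 = 11664/5.
∫_0^6 u² dx = 209952/35, so ||u||_L² = 324*sqrt(70)/35.
∫_0^6 (u')² dx = 11664/5, so ||u'||_L² = 108*sqrt(5)/5.
Ratio ||u||_L² / ||u'||_L² = 3*sqrt(14)/7.
Sharp Poincaré constant on H^1_0(0, 6) is C_P = L/π = 6/π, achieved by sin(π/6·x).
A polynomial bump cannot attain the sharp Poincaré constant (only the first sine eigenfunction does), so the ratio is strictly less than C_P, consistent with ||u||_L² ≤ C_P ||u'||_L².


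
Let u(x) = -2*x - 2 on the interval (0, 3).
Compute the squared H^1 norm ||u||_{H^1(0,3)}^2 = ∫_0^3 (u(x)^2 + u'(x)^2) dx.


||u||_{H^1}^2 = 96

The H^1 norm (squared) on an interval (0, L) is
  ||u||_{H^1}^2 = ∫_0^L u(x)^2 dx + ∫_0^L u'(x)^2 dx.
Compute u'(x) = -2.
Then u(x)^2 = 4*x**2 + 8*x + 4 and u'(x)^2 = 4.
Integrate each monomial from 0 to 3 using ∫_0^3 c·x^n dx = c·3^(n+1)/(n+1):
  ∫_0^3 u(x)^2 dx = ∫_0^3 (4*x^2 + 8*x + 4) dx. Term by term:
    ∫_0^3 4*x^2 dx = 36;  ∫_0^3 8*x dx = 36;  ∫_0^3 4 dx = 12.
  Sum: 36 + 36 + 12 = 84.
  ∫_0^3 u'(x)^2 dx = ∫_0^3 (4) dx. Term by term:
    ∫_0^3 4 dx = 12.
Adding: ||u||_{H^1}^2 = 84 + 12 = 96.


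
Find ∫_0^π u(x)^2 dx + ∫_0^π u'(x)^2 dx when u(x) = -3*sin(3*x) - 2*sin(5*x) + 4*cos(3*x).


||u||_{H^1(0,π)}^2 = 177*π

u'(x) = -12*sin(3*x) - 9*cos(3*x) - 10*cos(5*x).
Expand u² and (u')² and integrate term by term on (0, π), using: for integers n ≥ 1, ∫_0^π sin²(nx) dx = ∫_0^π cos²(nx) dx = π/2; for n ≠ n', ∫_0^π sin(nx)sin(n'x) dx = ∫_0^π cos(nx)cos(n'x) dx = 0; and by product-to-sum, ∫_0^π sin(nx)cos(n'x) dx = ½∫_0^π [sin((n+n')x) + sin((n−n')x)] dx, which is 0 when n+n' is even and 2n/(n²−n'²) when n+n' is odd (it need not vanish on (0, π)).
  u² squared terms: (-3)²·∫sin(3x)² dx = 9·π/2 = 9*π/2;  (-2)²·∫sin(5x)² dx = 4·π/2 = 2*π;  (4)²·∫cos(3x)² dx = 16·π/2 = 8*π.
  u² cross terms: 2·(-3)·(-2)·∫sin(3x)·sin(5x) dx = 12·(0) = 0;  2·(-3)·(4)·∫sin(3x)·cos(3x) dx = -24·(0) = 0;  2·(-2)·(4)·∫sin(5x)·cos(3x) dx = -16·(0) = 0.
  So ∫_0^π u² dx = 9*π/2 + 2*π + 8*π + 0 + 0 + 0 = 29*π/2.
  (u')² squared terms: (-12)²·∫sin(3x)² dx = 144·π/2 = 72*π;  (-10)²·∫cos(5x)² dx = 100·π/2 = 50*π;  (-9)²·∫cos(3x)² dx = 81·π/2 = 81*π/2.
  (u')² cross terms: 2·(-12)·(-10)·∫sin(3x)·cos(5x) dx = 240·(0) = 0;  2·(-12)·(-9)·∫sin(3x)·cos(3x) dx = 216·(0) = 0;  2·(-10)·(-9)·∫cos(5x)·cos(3x) dx = 180·(0) = 0.
  So ∫_0^π (u')² dx = 72*π + 50*π + 81*π/2 + 0 + 0 + 0 = 325*π/2.
||u||_{H^1}^2 = (29*π/2) + (325*π/2) = 177*π.


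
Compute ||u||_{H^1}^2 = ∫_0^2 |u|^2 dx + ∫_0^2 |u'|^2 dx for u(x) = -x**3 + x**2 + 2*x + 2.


||u||_{H^1}^2 = 3712/105

The H^1 norm (squared) on an interval (0, L) is
  ||u||_{H^1}^2 = ∫_0^L u(x)^2 dx + ∫_0^L u'(x)^2 dx.
Compute u'(x) = -3*x**2 + 2*x + 2.
Then u(x)^2 = x**6 - 2*x**5 - 3*x**4 + 8*x**2 + 8*x + 4 and u'(x)^2 = 9*x**4 - 12*x**3 - 8*x**2 + 8*x + 4.
Integrate each monomial from 0 to 2 using ∫_0^2 c·x^n dx = c·2^(n+1)/(n+1):
  ∫_0^2 u(x)^2 dx = ∫_0^2 (x^6 - 2*x^5 - 3*x^4 + 8*x^2 + 8*x + 4) dx. Term by term:
    ∫_0^2 x^6 dx = 128/7;  ∫_0^2 -2*x^5 dx = -64/3;  ∫_0^2 -3*x^4 dx = -96/5;
    ∫_0^2 8*x^2 dx = 64/3;  ∫_0^2 8*x dx = 16;  ∫_0^2 4 dx = 8.
  Sum: 128/7 − 64/3 − 96/5 + 64/3 + 16 + 8 = 808/35.
  ∫_0^2 u'(x)^2 dx = ∫_0^2 (9*x^4 - 12*x^3 - 8*x^2 + 8*x + 4) dx. Term by term:
    ∫_0^2 9*x^4 dx = 288/5;  ∫_0^2 -12*x^3 dx = -48;  ∫_0^2 -8*x^2 dx = -64/3;
    ∫_0^2 8*x dx = 16;  ∫_0^2 4 dx = 8.
  Sum: 288/5 − 48 − 64/3 + 16 + 8 = 184/15.
Adding: ||u||_{H^1}^2 = 808/35 + 184/15 = 3712/105.


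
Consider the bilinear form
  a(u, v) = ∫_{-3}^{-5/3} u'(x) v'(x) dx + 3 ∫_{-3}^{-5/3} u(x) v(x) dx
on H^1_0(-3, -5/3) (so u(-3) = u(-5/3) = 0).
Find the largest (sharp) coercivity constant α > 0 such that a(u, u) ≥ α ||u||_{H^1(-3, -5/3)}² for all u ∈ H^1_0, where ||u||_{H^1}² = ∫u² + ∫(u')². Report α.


α = 1

Coercivity of a(·,·) on H^1_0(-3, -5/3) means a(u, u) ≥ α ||u||_{H^1}² for every u ∈ H^1_0.
The interval has length L = 4/3, and Poincaré/coercivity depend only on L. Here a(u, u) = ∫(u')² + (3)·∫u².
Here c = 3 ≥ 1, so a(u,u) = ∫(u')² + c∫u² ≥ ∫(u')² + ∫u² = ||u||_{H^1}², i.e. α = 1 works. No larger α is possible: a(u,u) ≥ α||u||_{H^1}² means (1−α)∫(u')² ≥ (α−c)∫u², and for the modes u_n = sin(nπ(x−x₀)/L) (x₀ the left endpoint) one has ∫u_n²/∫(u_n')² = (L/(nπ))² → 0, so a(u_n,u_n)/||u_n||_{H^1}² → 1. Hence the optimal constant is α = 1.
Therefore α = 1.


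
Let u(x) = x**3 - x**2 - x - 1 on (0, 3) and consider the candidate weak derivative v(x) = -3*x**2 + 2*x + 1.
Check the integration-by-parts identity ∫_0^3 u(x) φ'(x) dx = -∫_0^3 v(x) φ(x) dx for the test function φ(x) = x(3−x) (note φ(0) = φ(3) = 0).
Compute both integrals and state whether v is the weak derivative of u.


LHS = -369/20, RHS = 369/20. No, v is not the weak derivative of u.

u(x) = x**3 - x**2 - x - 1, classical derivative u'(x) = 3*x**2 - 2*x - 1.
φ(x) = x(3−x), so φ'(x) = 3 - 2*x.
Note φ(0) = φ(3) = 0, so the boundary term u·φ vanishes.
LHS = ∫_0^3 u(x) φ'(x) dx = ∫_0^3 (-2*x^4 + 5*x^3 - x^2 - x - 3) dx. Term by term:
  ∫_0^3 -2*x^4 dx = -486/5;  ∫_0^3 5*x^3 dx = 405/4;  ∫_0^3 -x^2 dx = -9;
  ∫_0^3 -x dx = -9/2;  ∫_0^3 -3 dx = -9.
Sum: -486/5 + 405/4 − 9 − 9/2 − 9 = -369/20.
So LHS = -369/20.
∫_0^3 v(x) φ(x) dx = ∫_0^3 (3*x^4 - 11*x^3 + 5*x^2 + 3*x) dx. Term by term:
  ∫_0^3 3*x^4 dx = 729/5;  ∫_0^3 -11*x^3 dx = -891/4;  ∫_0^3 5*x^2 dx = 45;
  ∫_0^3 3*x dx = 27/2.
Sum: 729/5 − 891/4 + 45 + 27/2 = -369/20.
So RHS = -∫_0^3 v(x) φ(x) dx = 369/20.
LHS − RHS = -369/10 ≠ 0, so the identity fails.
(For a valid weak derivative the identity must hold for EVERY test function, in particular this one. The failure shows v is NOT the weak derivative of u.)
Correct weak derivative would be u'(x) = 3*x**2 - 2*x - 1.


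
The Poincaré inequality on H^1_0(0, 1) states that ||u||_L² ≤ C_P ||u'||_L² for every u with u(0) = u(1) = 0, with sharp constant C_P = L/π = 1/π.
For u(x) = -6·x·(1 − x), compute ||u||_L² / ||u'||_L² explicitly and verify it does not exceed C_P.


||u||_L² / ||u'||_L² = sqrt(10)/10 < C_P = 1/π.

u(x) = -6·x·(1 − x), so u'(x) = 12*x - 6.
u(x) = -6·x·(1 − x) vanishes at x = 0 and x = 1, so u ∈ H^1_0(0, 1). Differentiate via the product rule and integrate the resulting polynomials term by term.
  ∫_0^1 u² dx = ∫_0^1 (36*x^4 - 72*x^3 + 36*x^2) dx. Term by term:
    ∫_0^1 36*x^4 dx = 36/5;  ∫_0^1 -72*x^3 dx = -18;  ∫_0^1 36*x^2 dx = 12.
  Sum: 36/5 − 18 + 12 = 6/5.
  ∫_0^1 (u')² dx = ∫_0^1 (144*x^2 - 144*x + 36) dx. Term by term:
    ∫_0^1 144*x^2 dx = 48;  ∫_0^1 -144*x dx = -72;  ∫_0^1 36 dx = 36.
  Sum: 48 − 72 + 36 = 12.
∫_0^1 u² dx = 6/5, so ||u||_L² = sqrt(30)/5.
∫_0^1 (u')² dx = 12, so ||u'||_L² = 2*sqrt(3).
Ratio ||u||_L² / ||u'||_L² = sqrt(10)/10.
Sharp Poincaré constant on H^1_0(0, 1) is C_P = L/π = 1/π, achieved by sin(π·x).
A polynomial bump cannot attain the sharp Poincaré constant (only the first sine eigenfunction does), so the ratio is strictly less than C_P, consistent with ||u||_L² ≤ C_P ||u'||_L².


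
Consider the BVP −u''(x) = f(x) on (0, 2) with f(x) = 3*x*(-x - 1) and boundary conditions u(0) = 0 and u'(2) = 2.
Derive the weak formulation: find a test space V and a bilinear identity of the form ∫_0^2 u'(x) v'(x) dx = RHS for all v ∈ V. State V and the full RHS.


V = {v ∈ H^1(0, 2) : v(0) = 0} (test functions vanish at x = 0 where u is specified); weak form: ∫_0^2 u'v' dx = ∫_0^2 (3*x*(-x - 1)) v dx + 2·v(2) for all v ∈ V.

Multiply both sides by a test function v and integrate from 0 to 2:
  ∫_0^2 −u''(x) v(x) dx = ∫_0^2 f(x) v(x) dx.
Integrate the LHS by parts once:
  ∫_0^2 −u'' v dx = −[u'(x) v(x)]_0^2 + ∫_0^2 u'(x) v'(x) dx.
Thus ∫_0^2 u'(x) v'(x) dx = ∫_0^2 f(x) v(x) dx + [u'(x) v(x)]_0^2.
Choose V so that boundary terms are either known or forced to vanish.
Mixed BC: u(0) = 0 (Dirichlet) and u'(2) = 2 (Neumann). Define V = {v ∈ H^1(0, 2) : v(0) = 0}. Then [u' v]_0^2 = u'(2)·v(2) − u'(0)·0 = 2·v(2).
Weak formulation: find u (satisfying any essential BC) such that ∫_0^2 u'(x) v'(x) dx = ∫_0^2 f v dx + 2·v(2) for all v ∈ V (Dirichlet at 0 absorbed into V; Neumann datum at x = 2 contributes the boundary term).
Substituting f(x) = 3*x*(-x - 1), the right-hand side is ∫_0^2 (3*x*(-x - 1)) v dx + 2·v(2).


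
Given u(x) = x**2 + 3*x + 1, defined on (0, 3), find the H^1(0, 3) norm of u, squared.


||u||_{H^1}^2 = 4161/10

The H^1 norm (squared) on an interval (0, L) is
  ||u||_{H^1}^2 = ∫_0^L u(x)^2 dx + ∫_0^L u'(x)^2 dx.
Compute u'(x) = 2*x + 3.
Then u(x)^2 = x**4 + 6*x**3 + 11*x**2 + 6*x + 1 and u'(x)^2 = 4*x**2 + 12*x + 9.
Integrate each monomial from 0 to 3 using ∫_0^3 c·x^n dx = c·3^(n+1)/(n+1):
  ∫_0^3 u(x)^2 dx = ∫_0^3 (x^4 + 6*x^3 + 11*x^2 + 6*x + 1) dx. Term by term:
    ∫_0^3 x^4 dx = 243/5;  ∫_0^3 6*x^3 dx = 243/2;  ∫_0^3 11*x^2 dx = 99;
    ∫_0^3 6*x dx = 27;  ∫_0^3 1 dx = 3.
  Sum: 243/5 + 243/2 + 99 + 27 + 3 = 2991/10.
  ∫_0^3 u'(x)^2 dx = ∫_0^3 (4*x^2 + 12*x + 9) dx. Term by term:
    ∫_0^3 4*x^2 dx = 36;  ∫_0^3 12*x dx = 54;  ∫_0^3 9 dx = 27.
  Sum: 36 + 54 + 27 = 117.
Adding: ||u||_{H^1}^2 = 2991/10 + 117 = 4161/10.


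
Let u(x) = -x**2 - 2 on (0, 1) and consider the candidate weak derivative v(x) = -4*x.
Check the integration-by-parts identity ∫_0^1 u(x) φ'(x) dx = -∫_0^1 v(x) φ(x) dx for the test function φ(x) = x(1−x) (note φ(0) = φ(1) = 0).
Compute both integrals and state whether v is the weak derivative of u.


LHS = 1/6, RHS = 1/3. No, v is not the weak derivative of u.

u(x) = -x**2 - 2, classical derivative u'(x) = -2*x.
φ(x) = x(1−x), so φ'(x) = 1 - 2*x.
Note φ(0) = φ(1) = 0, so the boundary term u·φ vanishes.
LHS = ∫_0^1 u(x) φ'(x) dx = ∫_0^1 (2*x^3 - x^2 + 4*x - 2) dx. Term by term:
  ∫_0^1 2*x^3 dx = 1/2;  ∫_0^1 -x^2 dx = -1/3;  ∫_0^1 4*x dx = 2;
  ∫_0^1 -2 dx = -2.
Sum: 1/2 − 1/3 + 2 − 2 = 1/6.
So LHS = 1/6.
∫_0^1 v(x) φ(x) dx = ∫_0^1 (4*x^3 - 4*x^2) dx. Term by term:
  ∫_0^1 4*x^3 dx = 1;  ∫_0^1 -4*x^2 dx = -4/3.
Sum: 1 − 4/3 = -1/3.
So RHS = -∫_0^1 v(x) φ(x) dx = 1/3.
LHS − RHS = -1/6 ≠ 0, so the identity fails.
(For a valid weak derivative the identity must hold for EVERY test function, in particular this one. The failure shows v is NOT the weak derivative of u.)
Correct weak derivative would be u'(x) = -2*x.


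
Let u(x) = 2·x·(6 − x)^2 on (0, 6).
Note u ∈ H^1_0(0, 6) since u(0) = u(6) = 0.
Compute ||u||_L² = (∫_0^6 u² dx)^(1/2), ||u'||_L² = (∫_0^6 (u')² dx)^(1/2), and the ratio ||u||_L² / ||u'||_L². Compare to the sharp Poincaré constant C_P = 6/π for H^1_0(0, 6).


||u||_L² / ||u'||_L² = 3*sqrt(14)/7 < C_P = 6/π.

u(x) = 2·x·(6 − x)^2, so u'(x) = 6*(x - 6)*(x - 2).
u(x) = 2·x·(6 − x)^2 vanishes at x = 0 and x = 6, so u ∈ H^1_0(0, 6). Differentiate via the product rule and integrate the resulting polynomials term by term.
  ∫_0^6 u² dx = ∫_0^6 (4*x^6 - 96*x^5 + 864*x^4 - 3456*x^3 + 5184*x^2) dx. Term by term:
    ∫_0^6 4*x^6 dx = 1119744/7;  ∫_0^6 -96*x^5 dx = -746496;  ∫_0^6 864*x^4 dx = 6718464/5;
    ∫_0^6 -3456*x^3 dx = -1119744;  ∫_0^6 5184*x^2 dx = 373248.
  Sum: 1119744/7 − 746496 + 6718464/5 − 1119744 + 373248 = 373248/35.
  ∫_0^6 (u')² dx = ∫_0^6 (36*x^4 - 576*x^3 + 3168*x^2 - 6912*x + 5184) dx. Term by term:
    ∫_0^6 36*x^4 dx = 279936/5;  ∫_0^6 -576*x^3 dx = -186624;  ∫_0^6 3168*x^2 dx = 228096;
    ∫_0^6 -6912*x dx = -124416;  ∫_0^6 5184 dx = 31104.
  Sum: 279936/5 − 186624 + 228096 − 124416 + 31104 = 20736/5.
∫_0^6 u² dx = 373248/35, so ||u||_L² = 432*sqrt(70)/35.
∫_0^6 (u')² dx = 20736/5, so ||u'||_L² = 144*sqrt(5)/5.
Ratio ||u||_L² / ||u'||_L² = 3*sqrt(14)/7.
Sharp Poincaré constant on H^1_0(0, 6) is C_P = L/π = 6/π, achieved by sin(π/6·x).
A polynomial bump cannot attain the sharp Poincaré constant (only the first sine eigenfunction does), so the ratio is strictly less than C_P, consistent with ||u||_L² ≤ C_P ||u'||_L².


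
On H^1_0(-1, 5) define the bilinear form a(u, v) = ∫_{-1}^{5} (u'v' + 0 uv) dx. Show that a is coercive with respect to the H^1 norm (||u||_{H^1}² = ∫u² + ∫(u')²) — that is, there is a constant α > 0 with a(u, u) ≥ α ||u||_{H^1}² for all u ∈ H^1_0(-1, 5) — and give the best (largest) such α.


α = π^2/(π^2 + 36)

Coercivity of a(·,·) on H^1_0(-1, 5) means a(u, u) ≥ α ||u||_{H^1}² for every u ∈ H^1_0.
The interval has length L = 6, and Poincaré/coercivity depend only on L. Here a(u, u) = ∫(u')² + (0)·∫u².
Here c = 0, so a(u,u) = ∫(u')² alone. The condition a(u,u) ≥ α||u||_{H^1}² reads (1−α)∫(u')² ≥ (α−c)∫u². Any admissible α is ≤ 1 (rapidly oscillating u have ∫u²/∫(u')² → 0), and α = 1 would force 0 ≥ (1−c)∫u², impossible since c < 1; so 1−α > 0. By the sharp Poincaré inequality on H^1_0 of an interval of length L, ∫(u')² ≥ (π/L)²∫u² with equality for the first sine mode sin(π(x−x₀)/L) (x₀ the left endpoint), so the inequality holds for all u iff (1−α)(π/L)² ≥ α − c, i.e. α ≤ ((π/L)² + c)/((π/L)² + 1) = (1 + c(L/π)²)/(1 + (L/π)²). (Direct route, valid since c ≤ 0: Poincaré gives c∫u² ≥ c(L/π)²∫(u')², so a(u,u) ≥ (1 + c(L/π)²)∫(u')², while ||u||_{H^1}² ≤ (1 + (L/π)²)∫(u')²; dividing yields the same α.) With (π/L)² = π^2/36 and c = 0, the largest admissible constant is α = ((π/L)² + c)/((π/L)² + 1).
Simplifying, α = π^2/(π^2 + 36).


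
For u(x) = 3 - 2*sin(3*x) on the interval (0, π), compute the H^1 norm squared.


||u||_{H^1(0,π)}^2 = -8 + 29*π

u'(x) = -6*cos(3*x).
Expand u² and (u')² and integrate term by term on (0, π), using: for integers n ≥ 1, ∫_0^π sin²(nx) dx = ∫_0^π cos²(nx) dx = π/2; for n ≠ n', ∫_0^π sin(nx)sin(n'x) dx = ∫_0^π cos(nx)cos(n'x) dx = 0; and by product-to-sum, ∫_0^π sin(nx)cos(n'x) dx = ½∫_0^π [sin((n+n')x) + sin((n−n')x)] dx, which is 0 when n+n' is even and 2n/(n²−n'²) when n+n' is odd (it need not vanish on (0, π)). For the constant mode: ∫_0^π 1 dx = π, ∫_0^π cos(nx) dx = 0, ∫_0^π sin(nx) dx = (1−(−1)^n)/n.
  u² squared terms: (3)²·∫1 dx = 9·π = 9*π;  (-2)²·∫sin(3x)² dx = 4·π/2 = 2*π.
  u² cross terms: 2·(3)·(-2)·∫1·sin(3x) dx = -12·(2/3) = -8.
  So ∫_0^π u² dx = 9*π + 2*π − 8 = -8 + 11*π.
  (u')² squared terms: (-6)²·∫cos(3x)² dx = 36·π/2 = 18*π.
  So ∫_0^π (u')² dx = 18*π.
||u||_{H^1}^2 = (-8 + 11*π) + (18*π) = -8 + 29*π.


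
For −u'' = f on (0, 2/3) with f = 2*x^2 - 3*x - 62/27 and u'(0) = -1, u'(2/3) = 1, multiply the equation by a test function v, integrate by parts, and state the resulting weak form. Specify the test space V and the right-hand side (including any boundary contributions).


V = H^1(0, 2/3) (v unrestricted at boundary; u is determined up to an additive constant); weak form: ∫_0^2/3 u'v' dx = ∫_0^2/3 (2*x^2 - 3*x - 62/27) v dx + v(2/3) + v(0) for all v ∈ V.

Multiply both sides by a test function v and integrate from 0 to 2/3:
  ∫_0^2/3 −u''(x) v(x) dx = ∫_0^2/3 f(x) v(x) dx.
Integrate the LHS by parts once:
  ∫_0^2/3 −u'' v dx = −[u'(x) v(x)]_0^2/3 + ∫_0^2/3 u'(x) v'(x) dx.
Thus ∫_0^2/3 u'(x) v'(x) dx = ∫_0^2/3 f(x) v(x) dx + [u'(x) v(x)]_0^2/3.
Choose V so that boundary terms are either known or forced to vanish.
u has inhomogeneous Neumann u'(0) = -1, u'(2/3) = 1. [u' v]_0^2/3 = (1)·v(2/3) − (-1)·v(0) = v(2/3) + v(0). Take V = H^1(0, 2/3); boundary term becomes part of RHS.
Weak formulation: find u (satisfying any essential BC) such that ∫_0^2/3 u'(x) v'(x) dx = ∫_0^2/3 f v dx + v(2/3) + v(0) for all v ∈ V (Neumann data are natural BCs: they enter the RHS as boundary terms).
Substituting f(x) = 2*x^2 - 3*x - 62/27, the right-hand side is ∫_0^2/3 (2*x^2 - 3*x - 62/27) v dx + v(2/3) + v(0).
Compatibility check (pure Neumann): taking v ≡ 1 ∈ V gives 0 = ∫_0^2/3 f dx + (1) − (-1), i.e. ∫_0^2/3 f dx must equal u'(0) − u'(2/3) = -2. Indeed ∫_0^2/3 (2*x^2 - 3*x - 62/27) dx = -2, so the data are compatible. The solution is then unique only up to an additive constant (fix it e.g. by requiring ∫_0^2/3 u dx = 0).


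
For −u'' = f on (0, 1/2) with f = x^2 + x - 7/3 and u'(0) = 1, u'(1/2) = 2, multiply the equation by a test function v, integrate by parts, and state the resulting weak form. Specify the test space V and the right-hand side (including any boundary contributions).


V = H^1(0, 1/2) (v unrestricted at boundary; u is determined up to an additive constant); weak form: ∫_0^1/2 u'v' dx = ∫_0^1/2 (x^2 + x - 7/3) v dx + 2·v(1/2) − v(0) for all v ∈ V.

Multiply both sides by a test function v and integrate from 0 to 1/2:
  ∫_0^1/2 −u''(x) v(x) dx = ∫_0^1/2 f(x) v(x) dx.
Integrate the LHS by parts once:
  ∫_0^1/2 −u'' v dx = −[u'(x) v(x)]_0^1/2 + ∫_0^1/2 u'(x) v'(x) dx.
Thus ∫_0^1/2 u'(x) v'(x) dx = ∫_0^1/2 f(x) v(x) dx + [u'(x) v(x)]_0^1/2.
Choose V so that boundary terms are either known or forced to vanish.
u has inhomogeneous Neumann u'(0) = 1, u'(1/2) = 2. [u' v]_0^1/2 = (2)·v(1/2) − (1)·v(0) = 2·v(1/2) − v(0). Take V = H^1(0, 1/2); boundary term becomes part of RHS.
Weak formulation: find u (satisfying any essential BC) such that ∫_0^1/2 u'(x) v'(x) dx = ∫_0^1/2 f v dx + 2·v(1/2) − v(0) for all v ∈ V (Neumann data are natural BCs: they enter the RHS as boundary terms).
Substituting f(x) = x^2 + x - 7/3, the right-hand side is ∫_0^1/2 (x^2 + x - 7/3) v dx + 2·v(1/2) − v(0).
Compatibility check (pure Neumann): taking v ≡ 1 ∈ V gives 0 = ∫_0^1/2 f dx + (2) − (1), i.e. ∫_0^1/2 f dx must equal u'(0) − u'(1/2) = -1. Indeed ∫_0^1/2 (x^2 + x - 7/3) dx = -1, so the data are compatible. The solution is then unique only up to an additive constant (fix it e.g. by requiring ∫_0^1/2 u dx = 0).


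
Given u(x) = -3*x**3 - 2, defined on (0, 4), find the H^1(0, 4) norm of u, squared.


||u||_{H^1}^2 = 1345328/35

The H^1 norm (squared) on an interval (0, L) is
  ||u||_{H^1}^2 = ∫_0^L u(x)^2 dx + ∫_0^L u'(x)^2 dx.
Compute u'(x) = -9*x**2.
Then u(x)^2 = 9*x**6 + 12*x**3 + 4 and u'(x)^2 = 81*x**4.
Integrate each monomial from 0 to 4 using ∫_0^4 c·x^n dx = c·4^(n+1)/(n+1):
  ∫_0^4 u(x)^2 dx = ∫_0^4 (9*x^6 + 12*x^3 + 4) dx. Term by term:
    ∫_0^4 9*x^6 dx = 147456/7;  ∫_0^4 12*x^3 dx = 768;  ∫_0^4 4 dx = 16.
  Sum: 147456/7 + 768 + 16 = 152944/7.
  ∫_0^4 u'(x)^2 dx = ∫_0^4 (81*x^4) dx. Term by term:
    ∫_0^4 81*x^4 dx = 82944/5.
Adding: ||u||_{H^1}^2 = 152944/7 + 82944/5 = 1345328/35.


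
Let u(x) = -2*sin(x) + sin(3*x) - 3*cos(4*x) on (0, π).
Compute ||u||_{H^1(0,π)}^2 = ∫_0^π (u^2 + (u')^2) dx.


||u||_{H^1(0,π)}^2 = 2108/35 + 171*π/2

u'(x) = 12*sin(4*x) - 2*cos(x) + 3*cos(3*x).
Expand u² and (u')² and integrate term by term on (0, π), using: for integers n ≥ 1, ∫_0^π sin²(nx) dx = ∫_0^π cos²(nx) dx = π/2; for n ≠ n', ∫_0^π sin(nx)sin(n'x) dx = ∫_0^π cos(nx)cos(n'x) dx = 0; and by product-to-sum, ∫_0^π sin(nx)cos(n'x) dx = ½∫_0^π [sin((n+n')x) + sin((n−n')x)] dx, which is 0 when n+n' is even and 2n/(n²−n'²) when n+n' is odd (it need not vanish on (0, π)).
  u² squared terms: (-3)²·∫cos(4x)² dx = 9·π/2 = 9*π/2;  (-2)²·∫sin(x)² dx = 4·π/2 = 2*π;  (1)²·∫sin(3x)² dx = 1·π/2 = π/2.
  u² cross terms: 2·(-3)·(-2)·∫cos(4x)·sin(x) dx = 12·(-2/15) = -8/5;  2·(-3)·(1)·∫cos(4x)·sin(3x) dx = -6·(-6/7) = 36/7;  2·(-2)·(1)·∫sin(x)·sin(3x) dx = -4·(0) = 0.
  So ∫_0^π u² dx = 9*π/2 + 2*π + π/2 − 8/5 + 36/7 + 0 = 124/35 + 7*π.
  (u')² squared terms: (-2)²·∫cos(x)² dx = 4·π/2 = 2*π;  (3)²·∫cos(3x)² dx = 9·π/2 = 9*π/2;  (12)²·∫sin(4x)² dx = 144·π/2 = 72*π.
  (u')² cross terms: 2·(-2)·(3)·∫cos(x)·cos(3x) dx = -12·(0) = 0;  2·(-2)·(12)·∫cos(x)·sin(4x) dx = -48·(8/15) = -128/5;  2·(3)·(12)·∫cos(3x)·sin(4x) dx = 72·(8/7) = 576/7.
  So ∫_0^π (u')² dx = 2*π + 9*π/2 + 72*π + 0 − 128/5 + 576/7 = 1984/35 + 157*π/2.
||u||_{H^1}^2 = (124/35 + 7*π) + (1984/35 + 157*π/2) = 2108/35 + 171*π/2.
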